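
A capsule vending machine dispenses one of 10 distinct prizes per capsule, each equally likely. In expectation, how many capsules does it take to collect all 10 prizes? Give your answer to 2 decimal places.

The wait to go from k to k+1 distinct prizes is geometric with mean 10/(10-k).
E[T] = 10/10 + 10/9 + 10/8 + ... + 10/2 + 10/1 = 10·H_{10}.
H_{10} = 2.929, so E[T] = 29.290.

29.29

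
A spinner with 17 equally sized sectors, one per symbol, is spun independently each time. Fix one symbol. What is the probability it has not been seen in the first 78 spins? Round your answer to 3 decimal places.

0.009

On each spin the fixed symbol fails to appear with probability 16/17.
P(still missing after 78) = (16/17)^78 = 0.0088.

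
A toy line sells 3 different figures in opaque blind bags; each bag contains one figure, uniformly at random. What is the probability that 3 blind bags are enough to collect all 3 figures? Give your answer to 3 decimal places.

Let A_i be the event that figure i is missing after 3 blind bags. By inclusion–exclusion on the A_i,
P(all seen) = Σ_{j=0}^{3} (-1)^j C(3,j)((3-j)/3)^3
= 1.0000 - 0.8889 + 0.1111 - 0.0000
= 0.2222.

0.222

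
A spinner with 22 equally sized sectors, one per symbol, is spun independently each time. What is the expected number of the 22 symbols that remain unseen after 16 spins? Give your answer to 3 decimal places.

For each symbol, P(unseen after 16) = (21/22)^16 = 0.4751.
By linearity of expectation, E[unseen] = 22·(21/22)^16 = 10.4513.

10.451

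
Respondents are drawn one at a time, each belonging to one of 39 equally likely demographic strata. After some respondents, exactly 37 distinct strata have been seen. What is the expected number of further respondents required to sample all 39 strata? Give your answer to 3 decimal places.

58.500

From k distinct to k+1 distinct takes on average 39/(39-k) respondents.
Sum over k = 37,...,38: E = 39/2 + 39/1 = 58.5000.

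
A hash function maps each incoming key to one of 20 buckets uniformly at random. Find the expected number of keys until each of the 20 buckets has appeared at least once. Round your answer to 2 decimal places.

After k distinct buckets have appeared, the next key gives a new one with probability (20-k)/20, so the expected wait for the (k+1)-th is 20/(20-k).
E[T] = 20/20 + 20/19 + 20/18 + ... + 20/2 + 20/1 = 20·H_{20}.
H_{20} = 3.598, so E[T] = 71.955.

71.95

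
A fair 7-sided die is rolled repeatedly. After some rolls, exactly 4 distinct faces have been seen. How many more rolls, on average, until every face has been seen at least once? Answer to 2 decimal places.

The wait to go from k to k+1 distinct faces is geometric with mean 7/(7-k).
Sum over k = 4,...,6: E = 7/3 + 7/2 + 7/1 = 12.833.

12.83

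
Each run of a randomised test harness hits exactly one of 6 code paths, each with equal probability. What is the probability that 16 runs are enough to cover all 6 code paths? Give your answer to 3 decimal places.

By inclusion–exclusion over which code paths are missing,
P(all seen) = Σ_{j=0}^{6} (-1)^j C(6,j)((6-j)/6)^16
= 1.0000 - 0.3245 + 0.0228 - 0.0003 + 0.0000 - 0.0000 + 0.0000
= 0.6980.

0.698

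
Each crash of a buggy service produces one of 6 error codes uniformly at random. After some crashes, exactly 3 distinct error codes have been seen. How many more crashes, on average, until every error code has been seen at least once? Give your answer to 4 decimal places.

The wait to go from k to k+1 distinct error codes is geometric with mean 6/(6-k).
Sum over k = 3,...,5: E = 6/3 + 6/2 + 6/1 = 11.00000.

11.0000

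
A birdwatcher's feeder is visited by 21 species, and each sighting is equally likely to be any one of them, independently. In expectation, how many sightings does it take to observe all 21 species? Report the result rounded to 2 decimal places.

Split into phases: going from k distinct to k+1 distinct takes on average 21/(21-k) sightings.
E[T] = 21/21 + 21/20 + 21/19 + ... + 21/2 + 21/1 = 21·H_{21}.
H_{21} = 3.645, so E[T] = 76.553.

76.55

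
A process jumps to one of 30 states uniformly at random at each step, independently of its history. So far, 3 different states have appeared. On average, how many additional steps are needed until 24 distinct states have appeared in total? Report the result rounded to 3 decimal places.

From k distinct to k+1 distinct takes on average 30/(30-k) steps.
Sum over k = 3,...,23: E = 30/27 + 30/26 + 30/25 + ... + 30/8 + 30/7 = 43.2437.

43.244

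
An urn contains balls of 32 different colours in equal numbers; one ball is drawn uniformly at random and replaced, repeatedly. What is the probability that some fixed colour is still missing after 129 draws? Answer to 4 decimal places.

On each draw the fixed colour fails to appear with probability 31/32.
P(still missing after 129) = (31/32)^129 = 0.01665.

0.0166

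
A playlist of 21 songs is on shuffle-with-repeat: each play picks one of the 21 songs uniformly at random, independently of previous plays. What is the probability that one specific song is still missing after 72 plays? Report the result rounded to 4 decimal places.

Each play misses the fixed song with probability (21-1)/21 = 20/21, independently.
P(still missing after 72) = (20/21)^72 = 0.02981.

0.0298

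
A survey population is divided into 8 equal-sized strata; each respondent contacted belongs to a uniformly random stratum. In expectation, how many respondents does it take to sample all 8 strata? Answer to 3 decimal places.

21.743

Split into phases: going from k distinct to k+1 distinct takes on average 8/(8-k) respondents.
E[T] = 8/8 + 8/7 + 8/6 + ... + 8/2 + 8/1 = 8·H_{8}.
H_{8} = 2.7179, so E[T] = 21.7429.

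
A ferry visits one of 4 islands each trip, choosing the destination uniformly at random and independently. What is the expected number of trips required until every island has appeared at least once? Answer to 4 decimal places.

The wait to go from k to k+1 distinct islands is geometric with mean 4/(4-k).
E[T] = 4/4 + 4/3 + 4/2 + 4/1 = 4·H_{4}.
H_{4} = 2.08333, so E[T] = 8.33333.

8.3333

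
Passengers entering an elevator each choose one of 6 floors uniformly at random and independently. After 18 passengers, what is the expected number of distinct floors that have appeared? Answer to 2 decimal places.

5.77

For each floor, P(seen in 18 passengers) = 1 - (5/6)^18 = 0.962.
By linearity of expectation, E[distinct seen] = 6·(1 - (5/6)^18) = 5.775.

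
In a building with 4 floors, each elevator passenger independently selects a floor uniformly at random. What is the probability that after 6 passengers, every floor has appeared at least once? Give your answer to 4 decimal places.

Let A_i be the event that floor i is missing after 6 passengers. By inclusion–exclusion on the A_i,
P(all seen) = Σ_{j=0}^{4} (-1)^j C(4,j)((4-j)/4)^6
= 1.00000 - 0.71191 + 0.09375 - 0.00098 + 0.00000
= 0.38086.

0.3809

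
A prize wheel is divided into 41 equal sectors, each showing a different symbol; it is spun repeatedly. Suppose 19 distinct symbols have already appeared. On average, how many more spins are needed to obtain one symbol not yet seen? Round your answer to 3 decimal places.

1.864

Each spin yields a new symbol with probability (41-19)/41 = 22/41, so the wait is geometric with mean 41/22.
E = 41/22 = 1.8636.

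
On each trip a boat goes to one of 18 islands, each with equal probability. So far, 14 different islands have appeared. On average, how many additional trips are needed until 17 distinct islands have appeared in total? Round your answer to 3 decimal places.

19.500

From k distinct to k+1 distinct takes on average 18/(18-k) trips.
Sum over k = 14,...,16: E = 18/4 + 18/3 + 18/2 = 19.5000.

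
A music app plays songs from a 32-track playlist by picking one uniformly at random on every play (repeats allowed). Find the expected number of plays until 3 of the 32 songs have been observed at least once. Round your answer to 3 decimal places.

3.099

Going from k to k+1 distinct takes a geometric number of plays with mean 32/(32-k).
Sum over k = 0,...,2: E = 32/32 + 32/31 + 32/30 = 3.0989.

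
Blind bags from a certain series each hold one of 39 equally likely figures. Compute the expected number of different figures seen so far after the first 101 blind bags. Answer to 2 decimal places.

36.17

For each figure, P(seen in 101 blind bags) = 1 - (38/39)^101 = 0.927.
By linearity of expectation, E[distinct seen] = 39·(1 - (38/39)^101) = 36.171.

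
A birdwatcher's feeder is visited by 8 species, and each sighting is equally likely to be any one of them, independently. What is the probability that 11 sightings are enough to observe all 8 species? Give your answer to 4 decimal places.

0.0558

Let A_i be the event that species i is missing after 11 sightings. By inclusion–exclusion on the A_i,
P(all seen) = Σ_{j=0}^{8} (-1)^j C(8,j)((8-j)/8)^11
= 1.00000 - 1.84153 + 1.18258 - 0.31832 + 0.03418 - 0.00115 + 0.00001 - 0.00000 + 0.00000
= 0.05576.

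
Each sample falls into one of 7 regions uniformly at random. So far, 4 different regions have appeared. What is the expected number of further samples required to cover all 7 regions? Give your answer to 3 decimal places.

12.833

The wait to go from k to k+1 distinct regions is geometric with mean 7/(7-k).
Sum over k = 4,...,6: E = 7/3 + 7/2 + 7/1 = 12.8333.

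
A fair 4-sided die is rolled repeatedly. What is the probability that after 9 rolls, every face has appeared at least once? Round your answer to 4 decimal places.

Let A_i be the event that face i is missing after 9 rolls. By inclusion–exclusion on the A_i,
P(all seen) = Σ_{j=0}^{4} (-1)^j C(4,j)((4-j)/4)^9
= 1.00000 - 0.30034 + 0.01172 - 0.00002 + 0.00000
= 0.71136.

0.7114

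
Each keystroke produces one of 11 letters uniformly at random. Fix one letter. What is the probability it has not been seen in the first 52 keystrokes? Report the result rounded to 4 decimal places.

0.0070

On each keystroke the fixed letter fails to appear with probability 10/11.
P(still missing after 52) = (10/11)^52 = 0.00704.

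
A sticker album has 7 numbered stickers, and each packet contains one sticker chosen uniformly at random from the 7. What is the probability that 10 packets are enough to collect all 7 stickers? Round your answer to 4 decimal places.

Let A_i be the event that sticker i is missing after 10 packets. By inclusion–exclusion on the A_i,
P(all seen) = Σ_{j=0}^{7} (-1)^j C(7,j)((7-j)/7)^10
= 1.00000 - 1.49841 + 0.72600 - 0.12992 + 0.00732 - 0.00008 + 0.00000 - 0.00000
= 0.10491.

0.1049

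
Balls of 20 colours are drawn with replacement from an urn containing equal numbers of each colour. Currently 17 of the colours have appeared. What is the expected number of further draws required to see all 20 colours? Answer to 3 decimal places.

With k distinct colours already seen, the next new one takes an expected 20/(20-k) draws.
Sum over k = 17,...,19: E = 20/3 + 20/2 + 20/1 = 36.6667.

36.667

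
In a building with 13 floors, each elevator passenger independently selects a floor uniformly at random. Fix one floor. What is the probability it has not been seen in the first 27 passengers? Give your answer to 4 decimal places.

0.1152

Each passenger misses the fixed floor with probability (13-1)/13 = 12/13, independently.
P(still missing after 27) = (12/13)^27 = 0.11519.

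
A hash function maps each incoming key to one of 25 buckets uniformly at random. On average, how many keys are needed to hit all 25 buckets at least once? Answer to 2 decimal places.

After k distinct buckets have appeared, the next key gives a new one with probability (25-k)/25, so the expected wait for the (k+1)-th is 25/(25-k).
E[T] = 25/25 + 25/24 + 25/23 + ... + 25/2 + 25/1 = 25·H_{25}.
H_{25} = 3.816, so E[T] = 95.399.

95.40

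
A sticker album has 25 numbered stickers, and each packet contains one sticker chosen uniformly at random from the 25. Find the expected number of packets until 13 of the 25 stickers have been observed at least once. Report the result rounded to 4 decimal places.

17.8187

Going from k to k+1 distinct takes a geometric number of packets with mean 25/(25-k).
Sum over k = 0,...,12: E = 25/25 + 25/24 + 25/23 + ... + 25/14 + 25/13 = 17.81869.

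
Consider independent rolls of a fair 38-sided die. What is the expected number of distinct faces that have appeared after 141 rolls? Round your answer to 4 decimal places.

37.1154

For each face, P(seen in 141 rolls) = 1 - (37/38)^141 = 0.97672.
By linearity of expectation, E[distinct seen] = 38·(1 - (37/38)^141) = 37.11542.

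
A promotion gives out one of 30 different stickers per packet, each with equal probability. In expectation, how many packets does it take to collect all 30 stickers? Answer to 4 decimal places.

119.8496

After k distinct stickers have appeared, the next packet gives a new one with probability (30-k)/30, so the expected wait for the (k+1)-th is 30/(30-k).
E[T] = 30/30 + 30/29 + 30/28 + ... + 30/2 + 30/1 = 30·H_{30}.
H_{30} = 3.99499, so E[T] = 119.84961.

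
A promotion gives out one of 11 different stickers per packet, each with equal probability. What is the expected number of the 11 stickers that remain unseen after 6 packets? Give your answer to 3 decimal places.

For each sticker, P(unseen after 6) = (10/11)^6 = 0.5645.
By linearity of expectation, E[unseen] = 11·(10/11)^6 = 6.2092.

6.209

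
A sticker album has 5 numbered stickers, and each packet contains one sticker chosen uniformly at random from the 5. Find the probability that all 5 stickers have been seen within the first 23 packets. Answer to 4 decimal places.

0.9706

Let A_i be the event that sticker i is missing after 23 packets. By inclusion–exclusion on the A_i,
P(all seen) = Σ_{j=0}^{5} (-1)^j C(5,j)((5-j)/5)^23
= 1.00000 - 0.02951 + 0.00008 - 0.00000 + 0.00000 - 0.00000
= 0.97056.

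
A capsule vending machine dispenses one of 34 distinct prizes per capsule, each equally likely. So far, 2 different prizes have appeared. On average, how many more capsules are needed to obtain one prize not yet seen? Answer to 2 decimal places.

The number of capsules until the next new prize is geometric with success probability 32/34, so its mean is 34/32.
E = 34/32 = 1.063.

1.06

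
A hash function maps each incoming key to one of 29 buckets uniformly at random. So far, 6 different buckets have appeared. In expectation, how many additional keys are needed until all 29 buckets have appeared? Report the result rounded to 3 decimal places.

With k distinct buckets already seen, the next new one takes an expected 29/(29-k) keys.
Sum over k = 6,...,28: E = 29/23 + 29/22 + 29/21 + ... + 29/2 + 29/1 = 108.2945.

108.294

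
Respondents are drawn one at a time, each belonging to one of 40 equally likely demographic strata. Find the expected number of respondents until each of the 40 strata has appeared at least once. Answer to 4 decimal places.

171.1417

After k distinct strata have appeared, the next respondent gives a new one with probability (40-k)/40, so the expected wait for the (k+1)-th is 40/(40-k).
E[T] = 40/40 + 40/39 + 40/38 + ... + 40/2 + 40/1 = 40·H_{40}.
H_{40} = 4.27854, so E[T] = 171.14172.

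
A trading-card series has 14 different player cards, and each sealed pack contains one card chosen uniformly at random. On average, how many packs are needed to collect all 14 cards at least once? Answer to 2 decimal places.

The wait to go from k to k+1 distinct cards is geometric with mean 14/(14-k).
E[T] = 14/14 + 14/13 + 14/12 + ... + 14/2 + 14/1 = 14·H_{14}.
H_{14} = 3.252, so E[T] = 45.522.

45.52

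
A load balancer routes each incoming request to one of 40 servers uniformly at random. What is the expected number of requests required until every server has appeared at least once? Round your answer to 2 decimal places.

171.14

Split into phases: going from k distinct to k+1 distinct takes on average 40/(40-k) requests.
E[T] = 40/40 + 40/39 + 40/38 + ... + 40/2 + 40/1 = 40·H_{40}.
H_{40} = 4.279, so E[T] = 171.142.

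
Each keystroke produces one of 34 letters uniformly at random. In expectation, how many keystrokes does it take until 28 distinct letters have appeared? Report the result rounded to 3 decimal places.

Going from k to k+1 distinct takes a geometric number of keystrokes with mean 34/(34-k).
Sum over k = 0,...,27: E = 34/34 + 34/33 + 34/32 + ... + 34/8 + 34/7 = 56.7191.

56.719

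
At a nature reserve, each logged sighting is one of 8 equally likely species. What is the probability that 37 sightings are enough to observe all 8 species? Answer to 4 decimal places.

By inclusion–exclusion over which species are missing,
P(all seen) = Σ_{j=0}^{8} (-1)^j C(8,j)((8-j)/8)^37
= 1.00000 - 0.05720 + 0.00067 - 0.00000 + 0.00000 - 0.00000 + 0.00000 - 0.00000 + 0.00000
= 0.94347.

0.9435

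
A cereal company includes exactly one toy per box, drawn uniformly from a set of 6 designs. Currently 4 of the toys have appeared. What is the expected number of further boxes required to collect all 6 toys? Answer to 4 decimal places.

9.0000

From k distinct to k+1 distinct takes on average 6/(6-k) boxes.
Sum over k = 4,...,5: E = 6/2 + 6/1 = 9.00000.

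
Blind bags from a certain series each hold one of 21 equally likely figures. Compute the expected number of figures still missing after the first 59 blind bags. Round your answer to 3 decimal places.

1.180

For each figure, P(unseen after 59) = (20/21)^59 = 0.0562.
By linearity of expectation, E[unseen] = 21·(20/21)^59 = 1.1805.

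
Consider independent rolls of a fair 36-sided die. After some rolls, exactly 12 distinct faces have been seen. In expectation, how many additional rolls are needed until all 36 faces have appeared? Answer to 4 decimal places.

From k distinct to k+1 distinct takes on average 36/(36-k) rolls.
Sum over k = 12,...,35: E = 36/24 + 36/23 + 36/22 + ... + 36/2 + 36/1 = 135.93449.

135.9345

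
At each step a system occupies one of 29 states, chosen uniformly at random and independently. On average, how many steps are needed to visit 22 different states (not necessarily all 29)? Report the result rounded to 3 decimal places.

Going from k to k+1 distinct takes a geometric number of steps with mean 29/(29-k).
Sum over k = 0,...,21: E = 29/29 + 29/28 + 29/27 + ... + 29/9 + 29/8 = 39.6951.

39.695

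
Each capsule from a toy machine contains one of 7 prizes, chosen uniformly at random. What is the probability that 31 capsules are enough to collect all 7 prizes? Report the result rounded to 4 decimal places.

By inclusion–exclusion over which prizes are missing,
P(all seen) = Σ_{j=0}^{7} (-1)^j C(7,j)((7-j)/7)^31
= 1.00000 - 0.05885 + 0.00062 - 0.00000 + 0.00000 - 0.00000 + 0.00000 - 0.00000
= 0.94177.

0.9418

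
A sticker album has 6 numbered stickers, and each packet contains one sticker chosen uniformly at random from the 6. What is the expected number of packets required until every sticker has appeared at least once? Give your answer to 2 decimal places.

14.70

The wait to go from k to k+1 distinct stickers is geometric with mean 6/(6-k).
E[T] = 6/6 + 6/5 + 6/4 + 6/3 + 6/2 + 6/1 = 6·H_{6}.
H_{6} = 2.450, so E[T] = 14.700.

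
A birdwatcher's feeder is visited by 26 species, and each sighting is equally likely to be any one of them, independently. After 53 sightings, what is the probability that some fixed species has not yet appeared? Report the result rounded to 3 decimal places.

On each sighting the fixed species fails to appear with probability 25/26.
P(still missing after 53) = (25/26)^53 = 0.1251.

0.125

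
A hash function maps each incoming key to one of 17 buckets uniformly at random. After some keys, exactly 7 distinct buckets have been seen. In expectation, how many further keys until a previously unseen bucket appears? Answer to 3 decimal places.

1.700

Each key yields a new bucket with probability (17-7)/17 = 10/17, so the wait is geometric with mean 17/10.
E = 17/10 = 1.7000.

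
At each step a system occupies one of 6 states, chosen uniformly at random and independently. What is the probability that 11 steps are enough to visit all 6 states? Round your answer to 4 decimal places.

By inclusion–exclusion over which states are missing,
P(all seen) = Σ_{j=0}^{6} (-1)^j C(6,j)((6-j)/6)^11
= 1.00000 - 0.80753 + 0.17342 - 0.00977 + 0.00008 - 0.00000 + 0.00000
= 0.35621.

0.3562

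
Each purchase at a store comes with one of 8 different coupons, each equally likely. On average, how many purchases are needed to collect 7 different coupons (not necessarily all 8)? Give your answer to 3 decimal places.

With k distinct coupons already seen, the next new one arrives after an expected 8/(8-k) purchases.
Sum over k = 0,...,6: E = 8/8 + 8/7 + 8/6 + ... + 8/3 + 8/2 = 13.7429.

13.743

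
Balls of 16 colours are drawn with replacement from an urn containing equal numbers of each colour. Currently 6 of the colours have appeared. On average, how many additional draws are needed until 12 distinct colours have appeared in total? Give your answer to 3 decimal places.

From k distinct to k+1 distinct takes on average 16/(16-k) draws.
Sum over k = 6,...,11: E = 16/10 + 16/9 + 16/8 + 16/7 + 16/6 + 16/5 = 13.5302.

13.530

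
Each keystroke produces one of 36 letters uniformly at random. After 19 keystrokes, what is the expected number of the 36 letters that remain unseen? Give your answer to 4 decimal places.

21.0789

For each letter, P(unseen after 19) = (35/36)^19 = 0.58552.
By linearity of expectation, E[unseen] = 36·(35/36)^19 = 21.07889.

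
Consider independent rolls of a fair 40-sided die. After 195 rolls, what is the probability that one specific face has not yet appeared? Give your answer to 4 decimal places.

0.0072

On each roll the fixed face fails to appear with probability 39/40.
P(still missing after 195) = (39/40)^195 = 0.00718.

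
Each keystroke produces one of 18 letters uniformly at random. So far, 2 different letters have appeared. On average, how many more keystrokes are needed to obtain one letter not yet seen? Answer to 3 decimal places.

Each keystroke yields a new letter with probability (18-2)/18 = 16/18, so the wait is geometric with mean 18/16.
E = 18/16 = 1.1250.

1.125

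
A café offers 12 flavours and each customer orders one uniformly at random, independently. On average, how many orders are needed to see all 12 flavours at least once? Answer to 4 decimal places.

37.2385

After k distinct flavours have appeared, the next order gives a new one with probability (12-k)/12, so the expected wait for the (k+1)-th is 12/(12-k).
E[T] = 12/12 + 12/11 + 12/10 + ... + 12/2 + 12/1 = 12·H_{12}.
H_{12} = 3.10321, so E[T] = 37.23853.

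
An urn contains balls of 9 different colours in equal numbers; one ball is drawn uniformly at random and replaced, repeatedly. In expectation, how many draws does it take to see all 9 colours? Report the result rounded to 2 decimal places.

Split into phases: going from k distinct to k+1 distinct takes on average 9/(9-k) draws.
E[T] = 9/9 + 9/8 + 9/7 + ... + 9/2 + 9/1 = 9·H_{9}.
H_{9} = 2.829, so E[T] = 25.461.

25.46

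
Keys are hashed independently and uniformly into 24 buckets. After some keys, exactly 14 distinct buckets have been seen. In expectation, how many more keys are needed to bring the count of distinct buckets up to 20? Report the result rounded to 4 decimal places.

With k distinct buckets already seen, the next new one takes an expected 24/(24-k) keys.
Sum over k = 14,...,19: E = 24/10 + 24/9 + 24/8 + 24/7 + 24/6 + 24/5 = 20.29524.

20.2952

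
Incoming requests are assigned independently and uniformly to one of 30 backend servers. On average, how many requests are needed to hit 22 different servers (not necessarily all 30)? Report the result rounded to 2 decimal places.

With k distinct servers already seen, the next new one arrives after an expected 30/(30-k) requests.
Sum over k = 0,...,21: E = 30/30 + 30/29 + 30/28 + ... + 30/10 + 30/9 = 38.314.

38.31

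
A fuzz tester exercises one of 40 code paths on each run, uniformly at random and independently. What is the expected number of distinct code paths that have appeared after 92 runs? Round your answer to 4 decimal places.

For each code path, P(seen in 92 runs) = 1 - (39/40)^92 = 0.90263.
By linearity of expectation, E[distinct seen] = 40·(1 - (39/40)^92) = 36.10520.

36.1052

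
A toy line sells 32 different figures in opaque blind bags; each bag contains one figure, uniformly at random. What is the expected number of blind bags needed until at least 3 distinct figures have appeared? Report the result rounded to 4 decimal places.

3.0989

With k distinct figures already seen, the next new one arrives after an expected 32/(32-k) blind bags.
Sum over k = 0,...,2: E = 32/32 + 32/31 + 32/30 = 3.09892.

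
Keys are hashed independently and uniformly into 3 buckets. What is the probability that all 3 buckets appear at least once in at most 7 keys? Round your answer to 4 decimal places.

0.8258

Let A_i be the event that bucket i is missing after 7 keys. By inclusion–exclusion on the A_i,
P(all seen) = Σ_{j=0}^{3} (-1)^j C(3,j)((3-j)/3)^7
= 1.00000 - 0.17558 + 0.00137 - 0.00000
= 0.82579.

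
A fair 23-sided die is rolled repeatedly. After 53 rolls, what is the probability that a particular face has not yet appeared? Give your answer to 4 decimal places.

Each roll misses the fixed face with probability (23-1)/23 = 22/23, independently.
P(still missing after 53) = (22/23)^53 = 0.09480.

0.0948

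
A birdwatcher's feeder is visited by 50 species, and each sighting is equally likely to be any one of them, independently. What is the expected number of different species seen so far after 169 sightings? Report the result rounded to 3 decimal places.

48.355

For each species, P(seen in 169 sightings) = 1 - (49/50)^169 = 0.9671.
By linearity of expectation, E[distinct seen] = 50·(1 - (49/50)^169) = 48.3550.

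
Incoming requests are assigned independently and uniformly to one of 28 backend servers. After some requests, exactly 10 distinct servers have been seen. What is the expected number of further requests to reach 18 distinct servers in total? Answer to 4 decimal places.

The wait to go from k to k+1 distinct servers is geometric with mean 28/(28-k).
Sum over k = 10,...,17: E = 28/18 + 28/17 + 28/16 + ... + 28/12 + 28/11 = 15.85192.

15.8519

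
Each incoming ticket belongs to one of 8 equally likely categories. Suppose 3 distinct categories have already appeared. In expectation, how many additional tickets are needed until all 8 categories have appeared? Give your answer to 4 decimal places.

18.2667

The wait to go from k to k+1 distinct categories is geometric with mean 8/(8-k).
Sum over k = 3,...,7: E = 8/5 + 8/4 + 8/3 + 8/2 + 8/1 = 18.26667.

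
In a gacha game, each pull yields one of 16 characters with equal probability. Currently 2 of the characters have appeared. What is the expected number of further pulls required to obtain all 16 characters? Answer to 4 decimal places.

With k distinct characters already seen, the next new one takes an expected 16/(16-k) pulls.
Sum over k = 2,...,15: E = 16/14 + 16/13 + 16/12 + ... + 16/2 + 16/1 = 52.02500.

52.0250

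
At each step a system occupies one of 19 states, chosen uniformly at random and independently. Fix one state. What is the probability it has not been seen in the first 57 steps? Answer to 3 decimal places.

Each step misses the fixed state with probability (19-1)/19 = 18/19, independently.
P(still missing after 57) = (18/19)^57 = 0.0459.

0.046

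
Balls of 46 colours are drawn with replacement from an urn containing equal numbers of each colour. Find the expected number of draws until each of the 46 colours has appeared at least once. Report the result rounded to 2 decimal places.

203.17

The wait to go from k to k+1 distinct colours is geometric with mean 46/(46-k).
E[T] = 46/46 + 46/45 + 46/44 + ... + 46/2 + 46/1 = 46·H_{46}.
H_{46} = 4.417, so E[T] = 203.168.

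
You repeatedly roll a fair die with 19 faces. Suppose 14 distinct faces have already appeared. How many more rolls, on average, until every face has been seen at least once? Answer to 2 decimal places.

43.38

The wait to go from k to k+1 distinct faces is geometric with mean 19/(19-k).
Sum over k = 14,...,18: E = 19/5 + 19/4 + 19/3 + 19/2 + 19/1 = 43.383.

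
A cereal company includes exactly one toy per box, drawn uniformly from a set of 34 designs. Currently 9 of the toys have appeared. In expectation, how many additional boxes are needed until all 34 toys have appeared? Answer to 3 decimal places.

129.743

With k distinct toys already seen, the next new one takes an expected 34/(34-k) boxes.
Sum over k = 9,...,33: E = 34/25 + 34/24 + 34/23 + ... + 34/2 + 34/1 = 129.7426.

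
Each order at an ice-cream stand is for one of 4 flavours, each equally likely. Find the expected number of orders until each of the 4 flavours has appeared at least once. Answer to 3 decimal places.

The wait to go from k to k+1 distinct flavours is geometric with mean 4/(4-k).
E[T] = 4/4 + 4/3 + 4/2 + 4/1 = 4·H_{4}.
H_{4} = 2.0833, so E[T] = 8.3333.

8.333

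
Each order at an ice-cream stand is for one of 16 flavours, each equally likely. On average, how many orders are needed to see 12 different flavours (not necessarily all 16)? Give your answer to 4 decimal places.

Going from k to k+1 distinct takes a geometric number of orders with mean 16/(16-k).
Sum over k = 0,...,11: E = 16/16 + 16/15 + 16/14 + ... + 16/6 + 16/5 = 20.75833.

20.7583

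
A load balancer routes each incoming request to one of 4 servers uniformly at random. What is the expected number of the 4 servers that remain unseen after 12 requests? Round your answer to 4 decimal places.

For each server, P(unseen after 12) = (3/4)^12 = 0.03168.
By linearity of expectation, E[unseen] = 4·(3/4)^12 = 0.12671.

0.1267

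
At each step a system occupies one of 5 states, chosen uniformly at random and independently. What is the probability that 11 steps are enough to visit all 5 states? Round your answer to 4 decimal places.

By inclusion–exclusion over which states are missing,
P(all seen) = Σ_{j=0}^{5} (-1)^j C(5,j)((5-j)/5)^11
= 1.00000 - 0.42950 + 0.03628 - 0.00042 + 0.00000 - 0.00000
= 0.60636.

0.6064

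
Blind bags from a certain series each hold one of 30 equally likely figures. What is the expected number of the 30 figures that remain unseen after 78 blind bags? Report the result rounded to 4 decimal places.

For each figure, P(unseen after 78) = (29/30)^78 = 0.07105.
By linearity of expectation, E[unseen] = 30·(29/30)^78 = 2.13161.

2.1316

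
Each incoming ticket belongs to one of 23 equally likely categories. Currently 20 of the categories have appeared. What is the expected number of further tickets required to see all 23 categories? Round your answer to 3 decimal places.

From k distinct to k+1 distinct takes on average 23/(23-k) tickets.
Sum over k = 20,...,22: E = 23/3 + 23/2 + 23/1 = 42.1667.

42.167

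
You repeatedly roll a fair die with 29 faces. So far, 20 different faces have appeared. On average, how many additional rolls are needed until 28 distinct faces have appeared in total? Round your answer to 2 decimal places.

53.04

From k distinct to k+1 distinct takes on average 29/(29-k) rolls.
Sum over k = 20,...,27: E = 29/9 + 29/8 + 29/7 + ... + 29/3 + 29/2 = 53.040.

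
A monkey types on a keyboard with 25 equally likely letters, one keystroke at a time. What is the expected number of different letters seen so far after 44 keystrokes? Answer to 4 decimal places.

20.8517

For each letter, P(seen in 44 keystrokes) = 1 - (24/25)^44 = 0.83407.
By linearity of expectation, E[distinct seen] = 25·(1 - (24/25)^44) = 20.85166.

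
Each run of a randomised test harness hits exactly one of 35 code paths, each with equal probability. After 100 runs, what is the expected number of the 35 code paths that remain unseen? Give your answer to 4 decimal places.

For each code path, P(unseen after 100) = (34/35)^100 = 0.05509.
By linearity of expectation, E[unseen] = 35·(34/35)^100 = 1.92821.

1.9282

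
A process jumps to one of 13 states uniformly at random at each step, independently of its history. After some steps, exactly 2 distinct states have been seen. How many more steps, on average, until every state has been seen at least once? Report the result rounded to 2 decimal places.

39.26

With k distinct states already seen, the next new one takes an expected 13/(13-k) steps.
Sum over k = 2,...,12: E = 13/11 + 13/10 + 13/9 + ... + 13/2 + 13/1 = 39.258.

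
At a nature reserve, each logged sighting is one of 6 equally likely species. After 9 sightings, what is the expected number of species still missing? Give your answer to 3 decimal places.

1.163

For each species, P(unseen after 9) = (5/6)^9 = 0.1938.
By linearity of expectation, E[unseen] = 6·(5/6)^9 = 1.1628.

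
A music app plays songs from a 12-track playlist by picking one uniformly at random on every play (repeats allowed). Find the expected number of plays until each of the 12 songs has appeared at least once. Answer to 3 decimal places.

The wait to go from k to k+1 distinct songs is geometric with mean 12/(12-k).
E[T] = 12/12 + 12/11 + 12/10 + ... + 12/2 + 12/1 = 12·H_{12}.
H_{12} = 3.1032, so E[T] = 37.2385.

37.239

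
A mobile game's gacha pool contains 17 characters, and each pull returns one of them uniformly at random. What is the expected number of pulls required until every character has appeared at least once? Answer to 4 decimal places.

58.4724

The wait to go from k to k+1 distinct characters is geometric with mean 17/(17-k).
E[T] = 17/17 + 17/16 + 17/15 + ... + 17/2 + 17/1 = 17·H_{17}.
H_{17} = 3.43955, so E[T] = 58.47239.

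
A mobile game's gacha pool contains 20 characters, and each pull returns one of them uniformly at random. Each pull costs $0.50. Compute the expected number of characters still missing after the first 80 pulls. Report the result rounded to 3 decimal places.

0.330

For each character, P(unseen after 80) = (19/20)^80 = 0.0165.
By linearity of expectation, E[unseen] = 20·(19/20)^80 = 0.3303.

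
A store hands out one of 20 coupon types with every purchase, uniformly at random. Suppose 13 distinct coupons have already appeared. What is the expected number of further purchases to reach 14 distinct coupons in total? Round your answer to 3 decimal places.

2.857

From k distinct to k+1 distinct takes on average 20/(20-k) purchases.
Only the k = 13 term is needed: E = 20/7 = 2.8571.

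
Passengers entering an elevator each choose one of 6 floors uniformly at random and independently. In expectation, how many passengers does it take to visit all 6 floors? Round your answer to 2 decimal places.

14.70

Split into phases: going from k distinct to k+1 distinct takes on average 6/(6-k) passengers.
E[T] = 6/6 + 6/5 + 6/4 + 6/3 + 6/2 + 6/1 = 6·H_{6}.
H_{6} = 2.450, so E[T] = 14.700.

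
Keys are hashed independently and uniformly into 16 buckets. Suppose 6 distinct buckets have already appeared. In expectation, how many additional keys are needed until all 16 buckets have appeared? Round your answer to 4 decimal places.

The wait to go from k to k+1 distinct buckets is geometric with mean 16/(16-k).
Sum over k = 6,...,15: E = 16/10 + 16/9 + 16/8 + ... + 16/2 + 16/1 = 46.86349.

46.8635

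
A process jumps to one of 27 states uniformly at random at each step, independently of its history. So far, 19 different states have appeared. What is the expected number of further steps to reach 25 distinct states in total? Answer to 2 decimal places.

The wait to go from k to k+1 distinct states is geometric with mean 27/(27-k).
Sum over k = 19,...,24: E = 27/8 + 27/7 + 27/6 + 27/5 + 27/4 + 27/3 = 32.882.

32.88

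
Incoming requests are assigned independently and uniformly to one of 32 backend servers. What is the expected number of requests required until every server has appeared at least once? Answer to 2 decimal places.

129.87

Split into phases: going from k distinct to k+1 distinct takes on average 32/(32-k) requests.
E[T] = 32/32 + 32/31 + 32/30 + ... + 32/2 + 32/1 = 32·H_{32}.
H_{32} = 4.058, so E[T] = 129.872.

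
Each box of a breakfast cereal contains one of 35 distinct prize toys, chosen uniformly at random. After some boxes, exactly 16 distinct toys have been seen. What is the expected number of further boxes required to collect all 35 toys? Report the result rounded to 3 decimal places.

124.171

From k distinct to k+1 distinct takes on average 35/(35-k) boxes.
Sum over k = 16,...,34: E = 35/19 + 35/18 + 35/17 + ... + 35/2 + 35/1 = 124.1709.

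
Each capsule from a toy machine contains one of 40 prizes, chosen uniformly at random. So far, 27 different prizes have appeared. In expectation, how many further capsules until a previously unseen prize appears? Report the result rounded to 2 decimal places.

The number of capsules until the next new prize is geometric with success probability 13/40, so its mean is 40/13.
E = 40/13 = 3.077.

3.08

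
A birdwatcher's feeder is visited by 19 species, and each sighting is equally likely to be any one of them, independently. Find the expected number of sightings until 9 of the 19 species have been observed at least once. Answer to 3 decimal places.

11.757

With k distinct species already seen, the next new one arrives after an expected 19/(19-k) sightings.
Sum over k = 0,...,8: E = 19/19 + 19/18 + 19/17 + ... + 19/12 + 19/11 = 11.7567.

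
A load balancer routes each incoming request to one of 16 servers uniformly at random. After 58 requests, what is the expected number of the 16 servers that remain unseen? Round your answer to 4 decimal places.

0.3788

For each server, P(unseen after 58) = (15/16)^58 = 0.02368.
By linearity of expectation, E[unseen] = 16·(15/16)^58 = 0.37884.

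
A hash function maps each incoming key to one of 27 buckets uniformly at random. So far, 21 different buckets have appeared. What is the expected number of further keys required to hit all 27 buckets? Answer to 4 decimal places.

With k distinct buckets already seen, the next new one takes an expected 27/(27-k) keys.
Sum over k = 21,...,26: E = 27/6 + 27/5 + 27/4 + 27/3 + 27/2 + 27/1 = 66.15000.

66.1500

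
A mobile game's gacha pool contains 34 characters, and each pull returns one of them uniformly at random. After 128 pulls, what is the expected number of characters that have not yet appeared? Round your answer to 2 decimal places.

For each character, P(unseen after 128) = (33/34)^128 = 0.022.
By linearity of expectation, E[unseen] = 34·(33/34)^128 = 0.745.

0.74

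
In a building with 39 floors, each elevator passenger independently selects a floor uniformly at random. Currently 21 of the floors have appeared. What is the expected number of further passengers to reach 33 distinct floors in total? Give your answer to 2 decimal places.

40.76

From k distinct to k+1 distinct takes on average 39/(39-k) passengers.
Sum over k = 21,...,32: E = 39/18 + 39/17 + 39/16 + ... + 39/8 + 39/7 = 40.759.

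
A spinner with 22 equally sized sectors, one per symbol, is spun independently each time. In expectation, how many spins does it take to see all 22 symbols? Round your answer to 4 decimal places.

Split into phases: going from k distinct to k+1 distinct takes on average 22/(22-k) spins.
E[T] = 22/22 + 22/21 + 22/20 + ... + 22/2 + 22/1 = 22·H_{22}.
H_{22} = 3.69081, so E[T] = 81.19789.

81.1979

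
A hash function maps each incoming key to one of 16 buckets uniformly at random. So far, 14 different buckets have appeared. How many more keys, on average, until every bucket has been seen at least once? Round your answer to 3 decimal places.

From k distinct to k+1 distinct takes on average 16/(16-k) keys.
Sum over k = 14,...,15: E = 16/2 + 16/1 = 24.0000.

24.000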